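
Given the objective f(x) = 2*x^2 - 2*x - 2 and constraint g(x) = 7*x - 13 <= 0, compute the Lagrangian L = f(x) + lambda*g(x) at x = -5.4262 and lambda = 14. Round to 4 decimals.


Step 1: Evaluate f(x).
f(-5.4262) = 2*(-5.4262)^2 - 2*(-5.4262) - 2 = 67.7397
Step 2: Evaluate g(x).
g(-5.4262) = 7*-5.4262 - 13 = -50.9834
Step 3: Compute Lagrangian.
L = 67.7397 + 14*-50.9834 = -646.0279


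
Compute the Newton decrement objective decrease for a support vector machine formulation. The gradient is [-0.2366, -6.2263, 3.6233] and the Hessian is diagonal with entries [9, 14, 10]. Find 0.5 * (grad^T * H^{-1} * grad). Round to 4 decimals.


Step 1: H is diagonal, so H^(-1) * g = [-0.0263, -0.4447, 0.3623].
Step 2: g^T H^(-1) g = sum_i g_i^2 / H_ii
  = (-0.2366)^2/9 + (-6.2263)^2/14 + (3.6233)^2/10
  = 0.0062 + 2.7691 + 1.3128 = 4.0881
Step 3: Objective decrease = 0.5 * g^T H^(-1) g = 2.0441


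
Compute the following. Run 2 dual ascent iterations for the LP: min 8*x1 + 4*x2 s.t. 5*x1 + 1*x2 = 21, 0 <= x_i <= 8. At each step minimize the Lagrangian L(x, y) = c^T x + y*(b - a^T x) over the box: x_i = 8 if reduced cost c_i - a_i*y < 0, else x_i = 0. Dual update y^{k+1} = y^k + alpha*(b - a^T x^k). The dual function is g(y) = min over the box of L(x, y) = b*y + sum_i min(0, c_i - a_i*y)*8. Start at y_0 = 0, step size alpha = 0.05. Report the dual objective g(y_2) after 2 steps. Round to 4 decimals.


Dual ascent for LP: min 8*x1 + 4*x2, 5*x1 + 1*x2 = 21, 0 <= x_i <= 8
Step 1: y^k = 0.0, reduced costs: (8.0, 4.0)
  x^k = (0.0, 0.0), subgradient = b - a^T x = 21.0
  y^{k+1} = 0.0 + 0.05*21.0 = 1.05
Step 2: y^k = 1.05, reduced costs: (2.75, 2.95)
  x^k = (0.0, 0.0), subgradient = b - a^T x = 21.0
  y^{k+1} = 1.05 + 0.05*21.0 = 2.1
Dual objective at y_2 = 2.1: reduced costs (-2.5, 1.9), box minimizer x = (8.0, 0.0)
g(y_2) = b*y + (c1 - a1*y)*x1 + (c2 - a2*y)*x2 = 21*2.1 + (-2.5)*8.0 + 1.9*0.0 = 44.1 - 20.0 + 0.0 = 24.1


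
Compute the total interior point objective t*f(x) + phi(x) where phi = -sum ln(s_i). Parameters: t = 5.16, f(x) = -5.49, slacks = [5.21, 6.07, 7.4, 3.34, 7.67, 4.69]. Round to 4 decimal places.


Step 1: Compute log-barrier.
ln values: [1.6506, 1.8034, 2.0015, 1.206, 2.0373, 1.5454]
phi = -(1.6506 + 1.8034 + 2.0015 + 1.206 + 2.0373 + 1.5454) = -10.2441
Step 2: Compute augmented objective.
t*f(x) = 5.16*-5.49 = -28.3284
Total = -28.3284 - 10.2441 = -38.5725


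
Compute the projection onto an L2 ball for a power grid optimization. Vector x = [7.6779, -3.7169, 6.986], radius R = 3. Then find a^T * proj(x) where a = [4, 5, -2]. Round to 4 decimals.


Step 1: Compute ||x|| (intermediates to 6 decimals).
||x|| = sqrt(7.6779^2 + (-3.7169)^2 + 6.986^2) = 11.025865
Step 2: Project.
Since ||x|| > R, scale = R/||x|| = 3/11.025865 = 0.272087, proj(x) = scale * x
proj(x) = [2.089057, -1.01132, 1.9008]
Step 3: Dot product.
a^T * proj(x) = 4*2.089057 + 5*(-1.01132) - 2*1.9008 = -0.502


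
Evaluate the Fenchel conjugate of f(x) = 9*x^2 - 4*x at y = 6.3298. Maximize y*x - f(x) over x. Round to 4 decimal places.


f*(y) = sup_x {y*x - a*x^2 - b*x} = sup_x {(y-b)*x - a*x^2}
FOC: (y - b) - 2a*x = 0 => x* = (y - b)/(2a)
x* = (6.3298 + 4)/(2*9) = 0.5739
f*(6.3298) = (y-b)^2/(4a) = (6.3298 + 4)^2/(4*9)
= 106.7048/36 = 2.964


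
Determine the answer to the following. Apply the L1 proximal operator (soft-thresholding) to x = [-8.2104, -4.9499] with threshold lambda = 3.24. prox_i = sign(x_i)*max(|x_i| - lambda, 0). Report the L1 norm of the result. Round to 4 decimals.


Soft-thresholding with lambda = 3.24:
prox(-8.2104) = sign(-8.2104)*max(|-8.2104| - 3.24, 0) = -4.9704
prox(-4.9499) = sign(-4.9499)*max(|-4.9499| - 3.24, 0) = -1.7099
prox(x) = [-4.9704, -1.7099]
||prox(x)||_1 = 4.9704 + 1.7099 = 6.6803


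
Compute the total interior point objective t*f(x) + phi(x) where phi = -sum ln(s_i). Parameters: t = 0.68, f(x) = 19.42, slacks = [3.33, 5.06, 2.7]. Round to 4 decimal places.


Step 1: Compute log-barrier.
ln values: [1.203, 1.6214, 0.9933]
phi = -(1.203 + 1.6214 + 0.9933) = -3.8176
Step 2: Compute augmented objective.
t*f(x) = 0.68*19.42 = 13.2056
Total = 13.2056 - 3.8176 = 9.388


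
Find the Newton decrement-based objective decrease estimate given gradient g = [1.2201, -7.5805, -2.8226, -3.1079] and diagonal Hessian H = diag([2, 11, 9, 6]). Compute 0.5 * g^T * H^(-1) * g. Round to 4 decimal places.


Step 1: H is diagonal, so H^(-1) * g = [0.6101, -0.6891, -0.3136, -0.518].
Step 2: g^T H^(-1) g = sum_i g_i^2 / H_ii
  = (1.2201)^2/2 + (-7.5805)^2/11 + (-2.8226)^2/9 + (-3.1079)^2/6
  = 0.7443 + 5.224 + 0.8852 + 1.6098 = 8.4634
Step 3: Objective decrease = 0.5 * g^T H^(-1) g = 4.2317


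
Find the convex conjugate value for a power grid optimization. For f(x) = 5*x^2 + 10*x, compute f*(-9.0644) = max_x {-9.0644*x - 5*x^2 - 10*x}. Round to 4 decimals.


f*(y) = sup_x {y*x - a*x^2 - b*x} = sup_x {(y-b)*x - a*x^2}
FOC: (y - b) - 2a*x = 0 => x* = (y - b)/(2a)
x* = (-9.0644 - 10)/(2*5) = -1.9064
f*(-9.0644) = (y-b)^2/(4a) = (-9.0644 - 10)^2/(4*5)
= 363.4513/20 = 18.1726


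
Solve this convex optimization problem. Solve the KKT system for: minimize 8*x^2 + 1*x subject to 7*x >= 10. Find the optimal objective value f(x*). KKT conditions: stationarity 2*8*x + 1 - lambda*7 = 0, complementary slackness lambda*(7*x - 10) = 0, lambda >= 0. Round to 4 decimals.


Step 1: Try lambda = 0 (constraint inactive).
x_unc = -1/(2*8) = -0.0625
Check: 7*-0.0625 = -0.4375 < 10 -- violated!
Step 2: Constraint must be active: 7*x = 10
x* = 10/7 = 1.4286 (rounded; the exact value 10/7 is used below)
lambda = (2*8*(10/7) + 1)/7 = 3.4082
Step 3: Compute optimal value.
f(x*) = 8*(10/7)^2 + 1*(10/7) = 17.7551


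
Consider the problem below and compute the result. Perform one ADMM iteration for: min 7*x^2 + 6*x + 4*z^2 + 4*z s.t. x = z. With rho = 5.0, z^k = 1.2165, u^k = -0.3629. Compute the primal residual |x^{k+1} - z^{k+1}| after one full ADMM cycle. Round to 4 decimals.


ADMM iteration with rho = 5.0, z^k = 1.2165, u^k = -0.3629
Step 1: x-update.
Minimize 7*x^2 + 6*x + (5.0/2)*(x - 1.2165 - 0.3629)^2
FOC: (2*7 + 5.0)*x = -6 + 5.0*(1.2165 + 0.3629)
x^{k+1} = 0.0998
Step 2: z-update.
Minimize 4*z^2 + 4*z + (5.0/2)*(0.0998 - z - 0.3629)^2
FOC: (2*4 + 5.0)*z = -4 + 5.0*(0.0998 - 0.3629)
z^{k+1} = -0.4089
Step 3: u-update.
u^{k+1} = -0.3629 + 0.0998 + 0.4089 = 0.1458
Step 4: Primal residual = |0.0998 + 0.4089| = 0.5087


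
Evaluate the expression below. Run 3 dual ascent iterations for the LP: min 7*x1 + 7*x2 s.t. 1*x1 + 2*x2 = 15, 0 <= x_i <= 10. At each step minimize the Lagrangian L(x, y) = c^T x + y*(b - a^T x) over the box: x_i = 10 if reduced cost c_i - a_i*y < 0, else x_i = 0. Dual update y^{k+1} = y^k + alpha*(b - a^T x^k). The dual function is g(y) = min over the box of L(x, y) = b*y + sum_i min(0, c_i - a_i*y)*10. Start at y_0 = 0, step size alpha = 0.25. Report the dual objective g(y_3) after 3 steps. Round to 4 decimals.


Dual ascent for LP: min 7*x1 + 7*x2, 1*x1 + 2*x2 = 15, 0 <= x_i <= 10
Step 1: y^k = 0.0, reduced costs: (7.0, 7.0)
  x^k = (0.0, 0.0), subgradient = b - a^T x = 15.0
  y^{k+1} = 0.0 + 0.25*15.0 = 3.75
Step 2: y^k = 3.75, reduced costs: (3.25, -0.5)
  x^k = (0.0, 10.0), subgradient = b - a^T x = -5.0
  y^{k+1} = 3.75 + 0.25*-5.0 = 2.5
Step 3: y^k = 2.5, reduced costs: (4.5, 2.0)
  x^k = (0.0, 0.0), subgradient = b - a^T x = 15.0
  y^{k+1} = 2.5 + 0.25*15.0 = 6.25
Dual objective at y_3 = 6.25: reduced costs (0.75, -5.5), box minimizer x = (0.0, 10.0)
g(y_3) = b*y + (c1 - a1*y)*x1 + (c2 - a2*y)*x2 = 15*6.25 + 0.75*0.0 + (-5.5)*10.0 = 93.75 + 0.0 - 55.0 = 38.75


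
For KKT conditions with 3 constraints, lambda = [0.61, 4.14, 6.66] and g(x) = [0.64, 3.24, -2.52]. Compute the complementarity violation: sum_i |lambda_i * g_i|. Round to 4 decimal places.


KKT complementary slackness check:
lambda_1 * g_1 = 0.61 * 0.64 = 0.3904
lambda_2 * g_2 = 4.14 * 3.24 = 13.4136
lambda_3 * g_3 = 6.66 * -2.52 = -16.7832
Total violation = 0.3904 + 13.4136 + 16.7832 = 30.5872


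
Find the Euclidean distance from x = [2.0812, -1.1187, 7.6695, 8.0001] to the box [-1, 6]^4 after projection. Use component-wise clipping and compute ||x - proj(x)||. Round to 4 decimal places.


Project each component onto [-1, 6].
clip(2.0812) = 2.0812, clip(-1.1187) = -1.0, clip(7.6695) = 6.0, clip(8.0001) = 6.0
Projection = [2.0812, -1.0, 6.0, 6.0]
Squared diffs: [0.0, 0.0141, 2.7872, 4.0004]
Distance = sqrt(6.8017) = 2.608


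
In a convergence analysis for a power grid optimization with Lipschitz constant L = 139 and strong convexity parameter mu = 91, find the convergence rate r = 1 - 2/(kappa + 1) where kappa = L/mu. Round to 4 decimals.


Step 1: Compute the condition number.
kappa = L/mu = 139/91 = 1.5275
Step 2: Compute the convergence rate.
r = 1 - 2/(kappa + 1) = 1 - 2*mu/(L + mu) = (L - mu)/(L + mu) = 48/230 = 0.2087


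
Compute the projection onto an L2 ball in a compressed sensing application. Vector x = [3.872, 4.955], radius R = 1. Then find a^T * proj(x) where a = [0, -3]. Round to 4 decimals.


Step 1: Compute ||x|| (intermediates to 6 decimals).
||x|| = sqrt(3.872^2 + 4.955^2) = 6.288435
Step 2: Project.
Since ||x|| > R, scale = R/||x|| = 1/6.288435 = 0.159022, proj(x) = scale * x
proj(x) = [0.615733, 0.787954]
Step 3: Dot product.
a^T * proj(x) = 0*0.615733 - 3*0.787954 = -2.3639


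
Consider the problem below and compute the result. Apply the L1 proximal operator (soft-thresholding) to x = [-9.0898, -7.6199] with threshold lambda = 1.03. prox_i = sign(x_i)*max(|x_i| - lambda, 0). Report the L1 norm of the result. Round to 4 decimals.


Soft-thresholding with lambda = 1.03:
prox(-9.0898) = sign(-9.0898)*max(|-9.0898| - 1.03, 0) = -8.0598
prox(-7.6199) = sign(-7.6199)*max(|-7.6199| - 1.03, 0) = -6.5899
prox(x) = [-8.0598, -6.5899]
||prox(x)||_1 = 8.0598 + 6.5899 = 14.6497


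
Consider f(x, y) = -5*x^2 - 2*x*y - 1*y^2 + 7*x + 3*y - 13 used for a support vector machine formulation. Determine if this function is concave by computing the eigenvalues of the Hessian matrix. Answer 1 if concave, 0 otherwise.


The Hessian of f(x,y) = -5*x^2 - 2*x*y - 1*y^2 + 7*x + 3*y - 13 is:
H = [[-10, -2], [-2, -2]]
Trace = -10 - 2 = -12
Determinant = -10*-2 - (-2)^2 = 16
Discriminant = (-12)^2 - 4*16 = 80.0
Eigenvalues: lambda_1 = -10.4721, lambda_2 = -1.5279
The function is concave.

1


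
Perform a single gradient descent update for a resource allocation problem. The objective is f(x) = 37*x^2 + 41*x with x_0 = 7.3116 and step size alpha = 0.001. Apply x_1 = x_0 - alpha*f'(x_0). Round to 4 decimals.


We compute the gradient at x_0 and apply the update.
f'(x) = 74*x + 41
f'(7.3116) = 74*7.3116 + 41 = 582.0584
x_1 = 7.3116 - 0.001*582.0584 = 6.7295


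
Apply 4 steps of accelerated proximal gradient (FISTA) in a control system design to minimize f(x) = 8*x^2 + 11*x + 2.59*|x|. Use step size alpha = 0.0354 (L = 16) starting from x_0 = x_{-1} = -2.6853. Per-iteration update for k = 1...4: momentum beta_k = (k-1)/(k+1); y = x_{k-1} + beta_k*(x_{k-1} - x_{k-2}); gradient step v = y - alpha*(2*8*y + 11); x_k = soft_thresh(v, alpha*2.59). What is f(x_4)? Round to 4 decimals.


FISTA on f(x) = 8*x^2 + 11*x + 2.59*|x|
L = 16, alpha = 0.0354
Iteration 1: beta = 0.0, y = -2.6853 + 0.0*(-2.6853 + 2.6853) = -2.6853
  grad(y) = -31.9648, v = y - alpha*grad = -1.5537
  prox(v) = soft_thresh(-1.5537, 0.0917) = -1.4621
Iteration 2: beta = 0.3333, y = -1.4621 + 0.3333*(-1.4621 + 2.6853) = -1.0543
  grad(y) = -5.869, v = y - alpha*grad = -0.8466
  prox(v) = soft_thresh(-0.8466, 0.0917) = -0.7549
Iteration 3: beta = 0.5, y = -0.7549 + 0.5*(-0.7549 + 1.4621) = -0.4013
  grad(y) = 4.5797, v = y - alpha*grad = -0.5634
  prox(v) = soft_thresh(-0.5634, 0.0917) = -0.4717
Iteration 4: beta = 0.6, y = -0.4717 + 0.6*(-0.4717 + 0.7549) = -0.3018
  grad(y) = 6.1711, v = y - alpha*grad = -0.5203
  prox(v) = soft_thresh(-0.5203, 0.0917) = -0.4286
f(x_4) = 8*(-0.4286)^2 + 11*(-0.4286) + 2.59*|-0.4286| = -2.1349


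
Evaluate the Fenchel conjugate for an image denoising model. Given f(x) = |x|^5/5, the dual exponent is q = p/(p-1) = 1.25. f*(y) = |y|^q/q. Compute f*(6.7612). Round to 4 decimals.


The conjugate exponent q satisfies 1/p + 1/q = 1.
p = 5, so q = 5/(5 - 1) = 1.25
|y|^q = 6.7612^1.25 = 10.9026
f*(6.7612) = 10.9026 / 1.25 = 8.7221


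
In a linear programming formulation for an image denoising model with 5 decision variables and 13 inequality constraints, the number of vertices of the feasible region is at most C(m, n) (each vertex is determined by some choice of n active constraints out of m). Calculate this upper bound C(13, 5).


Each vertex corresponds to some choice of n active constraints out of m, so the number of vertices is at most C(m, n) = m! / (n!(m-n)!).
m = 13, n = 5
Numerator: 13 * 12 * 11 * 10 * 9
Denominator: 5! = 120
C(13, 5) = 1287


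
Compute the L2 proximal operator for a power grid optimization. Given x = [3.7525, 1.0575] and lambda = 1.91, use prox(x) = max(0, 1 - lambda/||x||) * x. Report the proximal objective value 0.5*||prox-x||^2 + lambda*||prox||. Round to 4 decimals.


Step 1: Compute ||x||.
||x|| = 3.8987
Step 2: Compute scaling factor.
scale = max(0, 1 - 1.91/3.8987) = 0.5101
Step 3: prox(x) = [1.9141, 0.5394]
||prox(x)|| = 1.9887
Step 4: Proximal objective.
0.5*||prox-x||^2 = 1.8241
lambda*||prox|| = 3.7984
Total = 5.6224


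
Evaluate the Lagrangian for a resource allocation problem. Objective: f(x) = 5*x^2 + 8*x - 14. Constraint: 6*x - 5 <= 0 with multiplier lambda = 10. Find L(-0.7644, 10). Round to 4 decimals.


Step 1: Evaluate f(x).
f(-0.7644) = 5*(-0.7644)^2 + 8*(-0.7644) - 14 = -17.1937
Step 2: Evaluate g(x).
g(-0.7644) = 6*-0.7644 - 5 = -9.5864
Step 3: Compute Lagrangian.
L = -17.1937 + 10*-9.5864 = -113.0577


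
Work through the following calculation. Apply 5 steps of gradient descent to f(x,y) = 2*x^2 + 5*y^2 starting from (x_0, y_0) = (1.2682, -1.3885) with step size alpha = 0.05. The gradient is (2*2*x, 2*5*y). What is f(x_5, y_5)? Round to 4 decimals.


Gradient descent on f(x,y) = 2*x^2 + 5*y^2.
Starting point: (1.2682, -1.3885), alpha = 0.05
Step 1: grad_x = 2*2*1.2682 = 5.0728, grad_y = 2*5*-1.3885 = -13.885
  x_1 = 1.2682 - 0.05*5.0728 = 1.0146
  y_1 = -1.3885 - 0.05*-13.885 = -0.6943
Step 2: grad_x = 2*2*1.0146 = 4.0582, grad_y = 2*5*-0.6943 = -6.9425
  x_2 = 1.0146 - 0.05*4.0582 = 0.8116
  y_2 = -0.6943 - 0.05*-6.9425 = -0.3471
Step 3: grad_x = 2*2*0.8116 = 3.2466, grad_y = 2*5*-0.3471 = -3.4713
  x_3 = 0.8116 - 0.05*3.2466 = 0.6493
  y_3 = -0.3471 - 0.05*-3.4713 = -0.1736
Step 4: grad_x = 2*2*0.6493 = 2.5973, grad_y = 2*5*-0.1736 = -1.7356
  x_4 = 0.6493 - 0.05*2.5973 = 0.5195
  y_4 = -0.1736 - 0.05*-1.7356 = -0.0868
Step 5: grad_x = 2*2*0.5195 = 2.0778, grad_y = 2*5*-0.0868 = -0.8678
  x_5 = 0.5195 - 0.05*2.0778 = 0.4156
  y_5 = -0.0868 - 0.05*-0.8678 = -0.0434
f(0.4156, -0.0434) = 2*0.4156^2 + 5*(-0.0434)^2 = 0.3548


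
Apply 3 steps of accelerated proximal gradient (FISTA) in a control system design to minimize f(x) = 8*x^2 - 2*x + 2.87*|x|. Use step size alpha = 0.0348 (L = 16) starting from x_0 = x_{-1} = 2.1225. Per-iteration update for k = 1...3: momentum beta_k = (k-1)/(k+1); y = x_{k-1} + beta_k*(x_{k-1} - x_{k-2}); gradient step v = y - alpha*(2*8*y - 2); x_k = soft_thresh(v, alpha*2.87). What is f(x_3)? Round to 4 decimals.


FISTA on f(x) = 8*x^2 - 2*x + 2.87*|x|
L = 16, alpha = 0.0348
Iteration 1: beta = 0.0, y = 2.1225 + 0.0*(2.1225 - 2.1225) = 2.1225
  grad(y) = 31.96, v = y - alpha*grad = 1.0103
  prox(v) = soft_thresh(1.0103, 0.0999) = 0.9104
Iteration 2: beta = 0.3333, y = 0.9104 + 0.3333*(0.9104 - 2.1225) = 0.5064
  grad(y) = 6.1022, v = y - alpha*grad = 0.294
  prox(v) = soft_thresh(0.294, 0.0999) = 0.1942
Iteration 3: beta = 0.5, y = 0.1942 + 0.5*(0.1942 - 0.9104) = -0.164
  grad(y) = -4.6236, v = y - alpha*grad = -0.0031
  prox(v) = soft_thresh(-0.0031, 0.0999) = 0.0
f(x_3) = 8*0.0^2 - 2*0.0 + 2.87*|0.0| = 0.0


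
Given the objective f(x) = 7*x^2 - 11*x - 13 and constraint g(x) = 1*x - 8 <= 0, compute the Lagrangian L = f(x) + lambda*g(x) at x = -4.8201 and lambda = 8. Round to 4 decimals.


Step 1: Evaluate f(x).
f(-4.8201) = 7*(-4.8201)^2 - 11*(-4.8201) - 13 = 202.6546
Step 2: Evaluate g(x).
g(-4.8201) = 1*-4.8201 - 8 = -12.8201
Step 3: Compute Lagrangian.
L = 202.6546 + 8*-12.8201 = 100.0938


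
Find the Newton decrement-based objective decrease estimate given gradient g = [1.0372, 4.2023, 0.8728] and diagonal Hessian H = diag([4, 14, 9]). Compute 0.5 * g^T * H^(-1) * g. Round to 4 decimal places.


Step 1: H is diagonal, so H^(-1) * g = [0.2593, 0.3002, 0.097].
Step 2: g^T H^(-1) g = sum_i g_i^2 / H_ii
  = (1.0372)^2/4 + (4.2023)^2/14 + (0.8728)^2/9
  = 0.2689 + 1.2614 + 0.0846 = 1.615
Step 3: Objective decrease = 0.5 * g^T H^(-1) g = 0.8075


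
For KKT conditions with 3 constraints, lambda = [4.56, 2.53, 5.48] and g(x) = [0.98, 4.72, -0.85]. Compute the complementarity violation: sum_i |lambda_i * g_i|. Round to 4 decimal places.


KKT complementary slackness check:
lambda_1 * g_1 = 4.56 * 0.98 = 4.4688
lambda_2 * g_2 = 2.53 * 4.72 = 11.9416
lambda_3 * g_3 = 5.48 * -0.85 = -4.658
Total violation = 4.4688 + 11.9416 + 4.658 = 21.0684


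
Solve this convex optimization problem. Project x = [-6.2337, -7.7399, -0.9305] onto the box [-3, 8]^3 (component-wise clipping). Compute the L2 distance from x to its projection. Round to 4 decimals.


Project each component onto [-3, 8].
clip(-6.2337) = -3.0, clip(-7.7399) = -3.0, clip(-0.9305) = -0.9305
Projection = [-3.0, -3.0, -0.9305]
Squared diffs: [10.4568, 22.4667, 0.0]
Distance = sqrt(32.9235) = 5.7379


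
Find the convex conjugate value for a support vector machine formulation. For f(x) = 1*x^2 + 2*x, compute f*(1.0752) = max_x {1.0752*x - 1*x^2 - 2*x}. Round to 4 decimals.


f*(y) = sup_x {y*x - a*x^2 - b*x} = sup_x {(y-b)*x - a*x^2}
FOC: (y - b) - 2a*x = 0 => x* = (y - b)/(2a)
x* = (1.0752 - 2)/(2*1) = -0.4624
f*(1.0752) = (y-b)^2/(4a) = (1.0752 - 2)^2/(4*1)
= 0.8553/4 = 0.2138


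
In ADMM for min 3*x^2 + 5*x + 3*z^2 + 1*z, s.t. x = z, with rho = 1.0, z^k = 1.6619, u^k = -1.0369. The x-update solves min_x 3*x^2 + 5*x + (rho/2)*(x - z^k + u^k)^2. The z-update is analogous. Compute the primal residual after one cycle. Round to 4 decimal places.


ADMM iteration with rho = 1.0, z^k = 1.6619, u^k = -1.0369
Step 1: x-update.
Minimize 3*x^2 + 5*x + (1.0/2)*(x - 1.6619 - 1.0369)^2
FOC: (2*3 + 1.0)*x = -5 + 1.0*(1.6619 + 1.0369)
x^{k+1} = -0.3287
Step 2: z-update.
Minimize 3*z^2 + 1*z + (1.0/2)*(-0.3287 - z - 1.0369)^2
FOC: (2*3 + 1.0)*z = -1 + 1.0*(-0.3287 - 1.0369)
z^{k+1} = -0.3379
Step 3: u-update.
u^{k+1} = -1.0369 - 0.3287 + 0.3379 = -1.0277
Step 4: Primal residual = |-0.3287 + 0.3379| = 0.0092


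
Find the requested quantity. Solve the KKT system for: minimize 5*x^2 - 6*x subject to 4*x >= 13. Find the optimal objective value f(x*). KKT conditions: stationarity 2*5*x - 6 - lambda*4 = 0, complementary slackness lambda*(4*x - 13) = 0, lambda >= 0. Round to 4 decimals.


Step 1: Try lambda = 0 (constraint inactive).
x_unc = 6/(2*5) = 0.6
Check: 4*0.6 = 2.4 < 13 -- violated!
Step 2: Constraint must be active: 4*x = 13
x* = 13/4 = 3.25
lambda = (2*5*3.25 - 6)/4 = 6.625
Step 3: Compute optimal value.
f(x*) = 5*3.25^2 - 6*3.25 = 33.3125


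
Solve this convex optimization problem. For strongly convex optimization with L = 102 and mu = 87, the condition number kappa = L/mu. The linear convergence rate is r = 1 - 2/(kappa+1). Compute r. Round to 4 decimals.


Step 1: Compute the condition number.
kappa = L/mu = 102/87 = 1.1724
Step 2: Compute the convergence rate.
r = 1 - 2/(kappa + 1) = 1 - 2*mu/(L + mu) = (L - mu)/(L + mu) = 15/189 = 0.0794


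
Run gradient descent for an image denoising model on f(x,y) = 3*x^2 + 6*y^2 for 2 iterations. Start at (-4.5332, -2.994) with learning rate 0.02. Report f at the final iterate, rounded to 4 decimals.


Gradient descent on f(x,y) = 3*x^2 + 6*y^2.
Starting point: (-4.5332, -2.994), alpha = 0.02
Step 1: grad_x = 2*3*-4.5332 = -27.1992, grad_y = 2*6*-2.994 = -35.928
  x_1 = -4.5332 - 0.02*-27.1992 = -3.9892
  y_1 = -2.994 - 0.02*-35.928 = -2.2754
Step 2: grad_x = 2*3*-3.9892 = -23.9353, grad_y = 2*6*-2.2754 = -27.3053
  x_2 = -3.9892 - 0.02*-23.9353 = -3.5105
  y_2 = -2.2754 - 0.02*-27.3053 = -1.7293
f(-3.5105, -1.7293) = 3*(-3.5105)^2 + 6*(-1.7293)^2 = 54.9146


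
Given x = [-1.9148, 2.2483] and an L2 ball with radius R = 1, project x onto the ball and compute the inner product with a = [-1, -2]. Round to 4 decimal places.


Step 1: Compute ||x|| (intermediates to 6 decimals).
||x|| = sqrt((-1.9148)^2 + 2.2483^2) = 2.953187
Step 2: Project.
Since ||x|| > R, scale = R/||x|| = 1/2.953187 = 0.338617, proj(x) = scale * x
proj(x) = [-0.648384, 0.761313]
Step 3: Dot product.
a^T * proj(x) = -1*(-0.648384) - 2*0.761313 = -0.8742


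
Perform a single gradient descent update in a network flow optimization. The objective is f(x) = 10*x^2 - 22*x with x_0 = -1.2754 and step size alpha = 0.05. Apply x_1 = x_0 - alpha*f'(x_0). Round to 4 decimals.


We compute the gradient at x_0 and apply the update.
f'(x) = 20*x - 22
f'(-1.2754) = 20*-1.2754 - 22 = -47.508
x_1 = -1.2754 - 0.05*-47.508 = 1.1


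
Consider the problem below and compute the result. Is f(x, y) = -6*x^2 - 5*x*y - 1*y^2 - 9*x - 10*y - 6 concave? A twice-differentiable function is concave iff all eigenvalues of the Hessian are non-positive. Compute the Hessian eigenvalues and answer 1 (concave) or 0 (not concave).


The Hessian of f(x,y) = -6*x^2 - 5*x*y - 1*y^2 - 9*x - 10*y - 6 is:
H = [[-12, -5], [-5, -2]]
Trace = -12 - 2 = -14
Determinant = -12*-2 - (-5)^2 = -1
Discriminant = (-14)^2 - 4*-1 = 200.0
Eigenvalues: lambda_1 = -14.0711, lambda_2 = 0.0711
The function is not concave.

0


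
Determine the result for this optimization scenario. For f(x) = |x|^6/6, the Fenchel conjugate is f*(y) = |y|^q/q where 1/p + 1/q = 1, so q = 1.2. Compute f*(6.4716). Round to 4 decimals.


The conjugate exponent q satisfies 1/p + 1/q = 1.
p = 6, so q = 6/(6 - 1) = 1.2
|y|^q = 6.4716^1.2 = 9.4019
f*(6.4716) = 9.4019 / 1.2 = 7.8349


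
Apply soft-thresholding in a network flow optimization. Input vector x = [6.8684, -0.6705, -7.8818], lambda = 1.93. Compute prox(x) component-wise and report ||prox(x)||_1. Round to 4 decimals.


Soft-thresholding with lambda = 1.93:
prox(6.8684) = sign(6.8684)*max(|6.8684| - 1.93, 0) = 4.9384
prox(-0.6705) = sign(-0.6705)*max(|-0.6705| - 1.93, 0) = 0.0
prox(-7.8818) = sign(-7.8818)*max(|-7.8818| - 1.93, 0) = -5.9518
prox(x) = [4.9384, 0.0, -5.9518]
||prox(x)||_1 = 4.9384 + 0.0 + 5.9518 = 10.8902


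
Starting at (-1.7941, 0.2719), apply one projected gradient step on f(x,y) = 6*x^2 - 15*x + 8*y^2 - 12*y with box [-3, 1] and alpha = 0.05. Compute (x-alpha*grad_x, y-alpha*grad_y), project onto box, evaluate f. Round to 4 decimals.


Step 1: Compute gradient at (-1.7941, 0.2719).
grad_x = 2*6*-1.7941 - 15 = -36.5292
grad_y = 2*8*0.2719 - 12 = -7.6496
Step 2: Gradient step.
x_raw = -1.7941 - 0.05*-36.5292 = 0.0324
y_raw = 0.2719 - 0.05*-7.6496 = 0.6544
Step 3: Project onto [-3, 1].
x_proj = clip(0.0324) = 0.0324
y_proj = clip(0.6544) = 0.6544
Step 4: Evaluate f.
f(0.0324, 0.6544) = -4.906


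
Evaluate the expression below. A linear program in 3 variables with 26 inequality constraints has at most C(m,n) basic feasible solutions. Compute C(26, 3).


Each vertex corresponds to some choice of n active constraints out of m, so the number of vertices is at most C(m, n) = m! / (n!(m-n)!).
m = 26, n = 3
Numerator: 26 * 25 * 24
Denominator: 3! = 6
C(26, 3) = 2600


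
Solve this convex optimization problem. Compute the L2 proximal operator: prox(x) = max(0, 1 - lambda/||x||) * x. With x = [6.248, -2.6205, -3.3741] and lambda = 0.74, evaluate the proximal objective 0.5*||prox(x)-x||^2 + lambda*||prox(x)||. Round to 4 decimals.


Step 1: Compute ||x||.
||x|| = 7.569
Step 2: Compute scaling factor.
scale = max(0, 1 - 0.74/7.569) = 0.9022
Step 3: prox(x) = [5.6371, -2.3643, -3.0442]
||prox(x)|| = 6.829
Step 4: Proximal objective.
0.5*||prox-x||^2 = 0.2738
lambda*||prox|| = 5.0535
Total = 5.3272


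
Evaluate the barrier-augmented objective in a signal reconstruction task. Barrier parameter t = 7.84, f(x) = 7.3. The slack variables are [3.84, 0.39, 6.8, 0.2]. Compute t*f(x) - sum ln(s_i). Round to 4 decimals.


Step 1: Compute log-barrier.
ln values: [1.3455, -0.9416, 1.9169, -1.6094]
phi = -(1.3455 - 0.9416 + 1.9169 - 1.6094) = -0.7113
Step 2: Compute augmented objective.
t*f(x) = 7.84*7.3 = 57.232
Total = 57.232 - 0.7113 = 56.5207


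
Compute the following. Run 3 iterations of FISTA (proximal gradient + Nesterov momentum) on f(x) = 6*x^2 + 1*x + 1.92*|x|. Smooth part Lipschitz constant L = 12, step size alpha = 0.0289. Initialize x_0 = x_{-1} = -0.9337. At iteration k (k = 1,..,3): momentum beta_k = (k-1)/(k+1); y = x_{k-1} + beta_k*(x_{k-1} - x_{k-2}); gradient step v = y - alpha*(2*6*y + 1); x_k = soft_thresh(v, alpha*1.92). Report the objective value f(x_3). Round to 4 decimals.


FISTA on f(x) = 6*x^2 + 1*x + 1.92*|x|
L = 12, alpha = 0.0289
Iteration 1: beta = 0.0, y = -0.9337 + 0.0*(-0.9337 + 0.9337) = -0.9337
  grad(y) = -10.2044, v = y - alpha*grad = -0.6388
  prox(v) = soft_thresh(-0.6388, 0.0555) = -0.5833
Iteration 2: beta = 0.3333, y = -0.5833 + 0.3333*(-0.5833 + 0.9337) = -0.4665
  grad(y) = -4.5981, v = y - alpha*grad = -0.3336
  prox(v) = soft_thresh(-0.3336, 0.0555) = -0.2781
Iteration 3: beta = 0.5, y = -0.2781 + 0.5*(-0.2781 + 0.5833) = -0.1255
  grad(y) = -0.5066, v = y - alpha*grad = -0.1109
  prox(v) = soft_thresh(-0.1109, 0.0555) = -0.0554
f(x_3) = 6*(-0.0554)^2 + 1*(-0.0554) + 1.92*|-0.0554| = 0.0694


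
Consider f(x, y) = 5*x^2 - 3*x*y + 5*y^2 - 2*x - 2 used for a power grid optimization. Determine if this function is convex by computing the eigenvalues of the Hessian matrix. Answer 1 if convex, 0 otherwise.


The Hessian of f(x,y) = 5*x^2 - 3*x*y + 5*y^2 - 2*x - 2 is:
H = [[10, -3], [-3, 10]]
Trace = 10 + 10 = 20
Determinant = 10*10 - (-3)^2 = 91
Discriminant = (20)^2 - 4*91 = 36.0
Eigenvalues: lambda_1 = 7.0, lambda_2 = 13.0
The function is convex.

1


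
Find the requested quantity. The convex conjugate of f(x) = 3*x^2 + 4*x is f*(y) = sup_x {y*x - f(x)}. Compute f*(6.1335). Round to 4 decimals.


f*(y) = sup_x {y*x - a*x^2 - b*x} = sup_x {(y-b)*x - a*x^2}
FOC: (y - b) - 2a*x = 0 => x* = (y - b)/(2a)
x* = (6.1335 - 4)/(2*3) = 0.3556
f*(6.1335) = (y-b)^2/(4a) = (6.1335 - 4)^2/(4*3)
= 4.5518/12 = 0.3793


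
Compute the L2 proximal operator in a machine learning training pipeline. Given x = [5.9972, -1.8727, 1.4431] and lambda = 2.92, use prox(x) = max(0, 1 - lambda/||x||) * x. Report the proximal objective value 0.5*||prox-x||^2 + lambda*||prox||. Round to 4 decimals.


Step 1: Compute ||x||.
||x|| = 6.4464
Step 2: Compute scaling factor.
scale = max(0, 1 - 2.92/6.4464) = 0.547
Step 3: prox(x) = [3.2807, -1.0244, 0.7894]
||prox(x)|| = 3.5264
Step 4: Proximal objective.
0.5*||prox-x||^2 = 4.2632
lambda*||prox|| = 10.2971
Total = 14.5603


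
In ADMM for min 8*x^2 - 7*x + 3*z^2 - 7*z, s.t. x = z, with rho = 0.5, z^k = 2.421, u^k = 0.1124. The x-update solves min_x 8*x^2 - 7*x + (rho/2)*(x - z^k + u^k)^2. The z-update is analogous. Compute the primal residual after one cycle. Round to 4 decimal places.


ADMM iteration with rho = 0.5, z^k = 2.421, u^k = 0.1124
Step 1: x-update.
Minimize 8*x^2 - 7*x + (0.5/2)*(x - 2.421 + 0.1124)^2
FOC: (2*8 + 0.5)*x = 7 + 0.5*(2.421 - 0.1124)
x^{k+1} = 0.4942
Step 2: z-update.
Minimize 3*z^2 - 7*z + (0.5/2)*(0.4942 - z + 0.1124)^2
FOC: (2*3 + 0.5)*z = 7 + 0.5*(0.4942 + 0.1124)
z^{k+1} = 1.1236
Step 3: u-update.
u^{k+1} = 0.1124 + 0.4942 - 1.1236 = -0.517
Step 4: Primal residual = |0.4942 - 1.1236| = 0.6294


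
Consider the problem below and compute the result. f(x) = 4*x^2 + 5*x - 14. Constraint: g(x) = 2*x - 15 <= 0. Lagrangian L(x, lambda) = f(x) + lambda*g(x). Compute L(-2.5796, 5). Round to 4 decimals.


Step 1: Evaluate f(x).
f(-2.5796) = 4*(-2.5796)^2 + 5*(-2.5796) - 14 = -0.2807
Step 2: Evaluate g(x).
g(-2.5796) = 2*-2.5796 - 15 = -20.1592
Step 3: Compute Lagrangian.
L = -0.2807 + 5*-20.1592 = -101.0767


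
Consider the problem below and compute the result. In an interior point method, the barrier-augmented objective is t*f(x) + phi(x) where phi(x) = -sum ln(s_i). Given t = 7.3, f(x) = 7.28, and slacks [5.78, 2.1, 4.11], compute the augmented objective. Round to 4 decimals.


Step 1: Compute log-barrier.
ln values: [1.7544, 0.7419, 1.4134]
phi = -(1.7544 + 0.7419 + 1.4134) = -3.9098
Step 2: Compute augmented objective.
t*f(x) = 7.3*7.28 = 53.144
Total = 53.144 - 3.9098 = 49.2342


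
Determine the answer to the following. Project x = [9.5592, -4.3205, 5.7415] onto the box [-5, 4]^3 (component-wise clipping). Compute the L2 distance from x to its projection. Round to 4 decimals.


Project each component onto [-5, 4].
clip(9.5592) = 4.0, clip(-4.3205) = -4.3205, clip(5.7415) = 4.0
Projection = [4.0, -4.3205, 4.0]
Squared diffs: [30.9047, 0.0, 3.0328]
Distance = sqrt(33.9375) = 5.8256


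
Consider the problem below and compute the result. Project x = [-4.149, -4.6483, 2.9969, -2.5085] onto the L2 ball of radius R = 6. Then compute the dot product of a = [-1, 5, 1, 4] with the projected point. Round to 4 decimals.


Step 1: Compute ||x|| (intermediates to 6 decimals).
||x|| = sqrt((-4.149)^2 + (-4.6483)^2 + 2.9969^2 + (-2.5085)^2) = 7.354922
Step 2: Project.
Since ||x|| > R, scale = R/||x|| = 6/7.354922 = 0.81578, proj(x) = scale * x
proj(x) = [-3.384671, -3.79199, 2.444811, -2.046384]
Step 3: Dot product.
a^T * proj(x) = -1*(-3.384671) + 5*(-3.79199) + 1*2.444811 + 4*(-2.046384) = -21.316


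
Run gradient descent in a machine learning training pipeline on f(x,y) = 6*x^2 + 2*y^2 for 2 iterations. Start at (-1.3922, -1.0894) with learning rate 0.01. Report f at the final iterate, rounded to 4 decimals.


Gradient descent on f(x,y) = 6*x^2 + 2*y^2.
Starting point: (-1.3922, -1.0894), alpha = 0.01
Step 1: grad_x = 2*6*-1.3922 = -16.7064, grad_y = 2*2*-1.0894 = -4.3576
  x_1 = -1.3922 - 0.01*-16.7064 = -1.2251
  y_1 = -1.0894 - 0.01*-4.3576 = -1.0458
Step 2: grad_x = 2*6*-1.2251 = -14.7016, grad_y = 2*2*-1.0458 = -4.1833
  x_2 = -1.2251 - 0.01*-14.7016 = -1.0781
  y_2 = -1.0458 - 0.01*-4.1833 = -1.004
f(-1.0781, -1.004) = 6*(-1.0781)^2 + 2*(-1.004)^2 = 8.99


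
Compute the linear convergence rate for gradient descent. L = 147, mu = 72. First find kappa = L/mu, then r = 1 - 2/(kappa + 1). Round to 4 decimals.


Step 1: Compute the condition number.
kappa = L/mu = 147/72 = 2.0417
Step 2: Compute the convergence rate.
r = 1 - 2/(kappa + 1) = 1 - 2*mu/(L + mu) = (L - mu)/(L + mu) = 75/219 = 0.3425


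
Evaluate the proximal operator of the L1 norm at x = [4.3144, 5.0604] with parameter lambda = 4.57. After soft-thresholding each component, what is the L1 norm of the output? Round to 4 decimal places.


Soft-thresholding with lambda = 4.57:
prox(4.3144) = sign(4.3144)*max(|4.3144| - 4.57, 0) = 0.0
prox(5.0604) = sign(5.0604)*max(|5.0604| - 4.57, 0) = 0.4904
prox(x) = [0.0, 0.4904]
||prox(x)||_1 = 0.0 + 0.4904 = 0.4904


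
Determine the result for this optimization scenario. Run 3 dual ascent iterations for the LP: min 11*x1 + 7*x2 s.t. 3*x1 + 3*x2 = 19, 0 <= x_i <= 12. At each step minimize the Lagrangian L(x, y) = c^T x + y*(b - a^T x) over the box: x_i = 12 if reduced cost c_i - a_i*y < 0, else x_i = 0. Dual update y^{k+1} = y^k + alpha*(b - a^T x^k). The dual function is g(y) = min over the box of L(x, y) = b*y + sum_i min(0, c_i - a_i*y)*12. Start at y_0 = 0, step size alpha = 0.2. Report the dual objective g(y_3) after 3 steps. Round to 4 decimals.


Dual ascent for LP: min 11*x1 + 7*x2, 3*x1 + 3*x2 = 19, 0 <= x_i <= 12
Step 1: y^k = 0.0, reduced costs: (11.0, 7.0)
  x^k = (0.0, 0.0), subgradient = b - a^T x = 19.0
  y^{k+1} = 0.0 + 0.2*19.0 = 3.8
Step 2: y^k = 3.8, reduced costs: (-0.4, -4.4)
  x^k = (12.0, 12.0), subgradient = b - a^T x = -53.0
  y^{k+1} = 3.8 + 0.2*-53.0 = -6.8
Step 3: y^k = -6.8, reduced costs: (31.4, 27.4)
  x^k = (0.0, 0.0), subgradient = b - a^T x = 19.0
  y^{k+1} = -6.8 + 0.2*19.0 = -3.0
Dual objective at y_3 = -3.0: reduced costs (20.0, 16.0), box minimizer x = (0.0, 0.0)
g(y_3) = b*y + (c1 - a1*y)*x1 + (c2 - a2*y)*x2 = 19*(-3.0) + 20.0*0.0 + 16.0*0.0 = -57.0 + 0.0 + 0.0 = -57.0


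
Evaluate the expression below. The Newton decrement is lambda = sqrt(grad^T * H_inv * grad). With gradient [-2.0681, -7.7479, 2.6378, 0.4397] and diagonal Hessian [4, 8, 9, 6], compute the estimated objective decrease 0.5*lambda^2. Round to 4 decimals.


Step 1: H is diagonal, so H^(-1) * g = [-0.517, -0.9685, 0.2931, 0.0733].
Step 2: g^T H^(-1) g = sum_i g_i^2 / H_ii
  = (-2.0681)^2/4 + (-7.7479)^2/8 + (2.6378)^2/9 + (0.4397)^2/6
  = 1.0693 + 7.5037 + 0.7731 + 0.0322 = 9.3783
Step 3: Objective decrease = 0.5 * g^T H^(-1) g = 4.6892


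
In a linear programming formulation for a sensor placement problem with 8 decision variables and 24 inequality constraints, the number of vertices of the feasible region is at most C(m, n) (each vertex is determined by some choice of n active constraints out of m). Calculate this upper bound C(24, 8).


Each vertex corresponds to some choice of n active constraints out of m, so the number of vertices is at most C(m, n) = m! / (n!(m-n)!).
m = 24, n = 8
Numerator: 24 * 23 * 22 * 21 * 20 * 19 * 18 * 17
Denominator: 8! = 40320
C(24, 8) = 735471


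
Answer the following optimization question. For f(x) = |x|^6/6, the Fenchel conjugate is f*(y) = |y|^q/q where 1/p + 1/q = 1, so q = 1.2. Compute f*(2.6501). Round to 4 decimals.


The conjugate exponent q satisfies 1/p + 1/q = 1.
p = 6, so q = 6/(6 - 1) = 1.2
|y|^q = 2.6501^1.2 = 3.2204
f*(2.6501) = 3.2204 / 1.2 = 2.6837


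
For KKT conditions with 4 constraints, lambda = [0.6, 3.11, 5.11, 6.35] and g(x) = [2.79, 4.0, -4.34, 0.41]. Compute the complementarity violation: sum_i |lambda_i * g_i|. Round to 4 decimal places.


KKT complementary slackness check:
lambda_1 * g_1 = 0.6 * 2.79 = 1.674
lambda_2 * g_2 = 3.11 * 4.0 = 12.44
lambda_3 * g_3 = 5.11 * -4.34 = -22.1774
lambda_4 * g_4 = 6.35 * 0.41 = 2.6035
Total violation = 1.674 + 12.44 + 22.1774 + 2.6035 = 38.8949


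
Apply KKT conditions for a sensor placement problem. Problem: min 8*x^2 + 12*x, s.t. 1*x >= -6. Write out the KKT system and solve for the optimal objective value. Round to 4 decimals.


Step 1: Try lambda = 0 (constraint inactive).
Stationarity: 2*8*x + 12 = 0
x* = -12/(2*8) = -0.75
Check constraint: 1*-0.75 = -0.75 >= -6 -- satisfied.
Step 2: Compute optimal value.
f(x*) = 8*(-0.75)^2 + 12*(-0.75) = -4.5


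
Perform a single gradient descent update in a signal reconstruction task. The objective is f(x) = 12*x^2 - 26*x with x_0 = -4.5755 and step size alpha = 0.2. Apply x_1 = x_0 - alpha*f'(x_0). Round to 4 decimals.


We compute the gradient at x_0 and apply the update.
f'(x) = 24*x - 26
f'(-4.5755) = 24*-4.5755 - 26 = -135.812
x_1 = -4.5755 - 0.2*-135.812 = 22.5869


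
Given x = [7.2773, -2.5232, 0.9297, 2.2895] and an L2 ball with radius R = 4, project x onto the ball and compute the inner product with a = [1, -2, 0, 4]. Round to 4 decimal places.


Step 1: Compute ||x|| (intermediates to 6 decimals).
||x|| = sqrt(7.2773^2 + (-2.5232)^2 + 0.9297^2 + 2.2895^2) = 8.088992
Step 2: Project.
Since ||x|| > R, scale = R/||x|| = 4/8.088992 = 0.494499, proj(x) = scale * x
proj(x) = [3.598618, -1.24772, 0.459736, 1.132155]
Step 3: Dot product.
a^T * proj(x) = 1*3.598618 - 2*(-1.24772) + 0*0.459736 + 4*1.132155 = 10.6227


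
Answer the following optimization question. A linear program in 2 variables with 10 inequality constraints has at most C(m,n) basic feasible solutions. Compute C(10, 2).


Each vertex corresponds to some choice of n active constraints out of m, so the number of vertices is at most C(m, n) = m! / (n!(m-n)!).
m = 10, n = 2
Numerator: 10 * 9
Denominator: 2! = 2
C(10, 2) = 45


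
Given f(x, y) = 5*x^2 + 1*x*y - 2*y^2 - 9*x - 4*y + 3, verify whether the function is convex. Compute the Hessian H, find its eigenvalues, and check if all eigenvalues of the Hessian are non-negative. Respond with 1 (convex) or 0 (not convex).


The Hessian of f(x,y) = 5*x^2 + 1*x*y - 2*y^2 - 9*x - 4*y + 3 is:
H = [[10, 1], [1, -4]]
Trace = 10 - 4 = 6
Determinant = 10*-4 - (1)^2 = -41
Discriminant = (6)^2 - 4*-41 = 200.0
Eigenvalues: lambda_1 = -4.0711, lambda_2 = 10.0711
The function is not convex.

0


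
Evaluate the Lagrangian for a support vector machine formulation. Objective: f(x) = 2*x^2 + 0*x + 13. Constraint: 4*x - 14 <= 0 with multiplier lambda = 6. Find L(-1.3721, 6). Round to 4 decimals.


Step 1: Evaluate f(x).
f(-1.3721) = 2*(-1.3721)^2 + 0*(-1.3721) + 13 = 16.7653
Step 2: Evaluate g(x).
g(-1.3721) = 4*-1.3721 - 14 = -19.4884
Step 3: Compute Lagrangian.
L = 16.7653 + 6*-19.4884 = -100.1651


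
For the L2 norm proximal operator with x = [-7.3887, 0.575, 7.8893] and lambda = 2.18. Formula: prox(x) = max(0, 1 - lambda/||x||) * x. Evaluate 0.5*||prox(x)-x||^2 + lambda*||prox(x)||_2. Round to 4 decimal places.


Step 1: Compute ||x||.
||x|| = 10.8243
Step 2: Compute scaling factor.
scale = max(0, 1 - 2.18/10.8243) = 0.7986
Step 3: prox(x) = [-5.9006, 0.4592, 6.3004]
||prox(x)|| = 8.6443
Step 4: Proximal objective.
0.5*||prox-x||^2 = 2.3762
lambda*||prox|| = 18.8446
Total = 21.2207


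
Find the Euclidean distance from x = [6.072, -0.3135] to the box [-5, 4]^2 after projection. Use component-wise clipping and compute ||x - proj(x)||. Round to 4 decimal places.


Project each component onto [-5, 4].
clip(6.072) = 4.0, clip(-0.3135) = -0.3135
Projection = [4.0, -0.3135]
Squared diffs: [4.2932, 0.0]
Distance = sqrt(4.2932) = 2.072


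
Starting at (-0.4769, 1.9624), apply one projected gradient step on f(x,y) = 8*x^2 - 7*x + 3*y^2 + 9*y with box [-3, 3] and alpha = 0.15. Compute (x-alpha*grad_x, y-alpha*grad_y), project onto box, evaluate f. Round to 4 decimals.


Step 1: Compute gradient at (-0.4769, 1.9624).
grad_x = 2*8*-0.4769 - 7 = -14.6304
grad_y = 2*3*1.9624 + 9 = 20.7744
Step 2: Gradient step.
x_raw = -0.4769 - 0.15*-14.6304 = 1.7177
y_raw = 1.9624 - 0.15*20.7744 = -1.1538
Step 3: Project onto [-3, 3].
x_proj = clip(1.7177) = 1.7177
y_proj = clip(-1.1538) = -1.1538
Step 4: Evaluate f.
f(1.7177, -1.1538) = 5.1889


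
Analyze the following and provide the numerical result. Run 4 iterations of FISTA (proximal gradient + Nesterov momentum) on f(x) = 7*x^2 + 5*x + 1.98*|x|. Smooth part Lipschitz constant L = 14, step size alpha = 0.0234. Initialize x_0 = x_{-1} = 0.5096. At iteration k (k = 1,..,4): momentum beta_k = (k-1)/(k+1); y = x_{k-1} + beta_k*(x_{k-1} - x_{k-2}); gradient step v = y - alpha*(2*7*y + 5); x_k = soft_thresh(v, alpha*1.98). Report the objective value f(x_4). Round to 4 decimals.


FISTA on f(x) = 7*x^2 + 5*x + 1.98*|x|
L = 14, alpha = 0.0234
Iteration 1: beta = 0.0, y = 0.5096 + 0.0*(0.5096 - 0.5096) = 0.5096
  grad(y) = 12.1344, v = y - alpha*grad = 0.2257
  prox(v) = soft_thresh(0.2257, 0.0463) = 0.1793
Iteration 2: beta = 0.3333, y = 0.1793 + 0.3333*(0.1793 - 0.5096) = 0.0692
  grad(y) = 5.9692, v = y - alpha*grad = -0.0704
  prox(v) = soft_thresh(-0.0704, 0.0463) = -0.0241
Iteration 3: beta = 0.5, y = -0.0241 + 0.5*(-0.0241 - 0.1793) = -0.1258
  grad(y) = 3.2383, v = y - alpha*grad = -0.2016
  prox(v) = soft_thresh(-0.2016, 0.0463) = -0.1553
Iteration 4: beta = 0.6, y = -0.1553 + 0.6*(-0.1553 + 0.0241) = -0.234
  grad(y) = 1.7243, v = y - alpha*grad = -0.2743
  prox(v) = soft_thresh(-0.2743, 0.0463) = -0.228
f(x_4) = 7*(-0.228)^2 + 5*(-0.228) + 1.98*|-0.228| = -0.3247


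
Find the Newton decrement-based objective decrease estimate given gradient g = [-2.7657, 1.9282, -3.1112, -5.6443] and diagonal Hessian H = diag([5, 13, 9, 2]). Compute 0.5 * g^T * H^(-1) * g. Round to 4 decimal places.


Step 1: H is diagonal, so H^(-1) * g = [-0.5531, 0.1483, -0.3457, -2.8222].
Step 2: g^T H^(-1) g = sum_i g_i^2 / H_ii
  = (-2.7657)^2/5 + (1.9282)^2/13 + (-3.1112)^2/9 + (-5.6443)^2/2
  = 1.5298 + 0.286 + 1.0755 + 15.9291 = 18.8204
Step 3: Objective decrease = 0.5 * g^T H^(-1) g = 9.4102
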